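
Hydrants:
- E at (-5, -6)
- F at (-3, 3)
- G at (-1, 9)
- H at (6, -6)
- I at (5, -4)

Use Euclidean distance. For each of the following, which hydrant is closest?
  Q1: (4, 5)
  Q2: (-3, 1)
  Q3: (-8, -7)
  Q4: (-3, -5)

Q1 at (4, 5):
  E: √((-9)² + (-11)²) = √(81.00000 + 121.00000) = 14.213
  F: √((-7)² + (-2)²) = √(49.00000 + 4.00000) = 7.280
  G: √((-5)² + (4)²) = √(25.00000 + 16.00000) = 6.403
  H: √((2)² + (-11)²) = √(4.00000 + 121.00000) = 11.180
  I: √((1)² + (-9)²) = √(1.00000 + 81.00000) = 9.055
  → nearest: G (6.403)
Q2 at (-3, 1):
  E: √((-2)² + (-7)²) = √(4.00000 + 49.00000) = 7.280
  F: √((0)² + (2)²) = √(0.00000 + 4.00000) = 2.000
  G: √((2)² + (8)²) = √(4.00000 + 64.00000) = 8.246
  H: √((9)² + (-7)²) = √(81.00000 + 49.00000) = 11.402
  I: √((8)² + (-5)²) = √(64.00000 + 25.00000) = 9.434
  → nearest: F (2.000)
Q3 at (-8, -7):
  E: √((3)² + (1)²) = √(9.00000 + 1.00000) = 3.162
  F: √((5)² + (10)²) = √(25.00000 + 100.00000) = 11.180
  G: √((7)² + (16)²) = √(49.00000 + 256.00000) = 17.464
  H: √((14)² + (1)²) = √(196.00000 + 1.00000) = 14.036
  I: √((13)² + (3)²) = √(169.00000 + 9.00000) = 13.342
  → nearest: E (3.162)
Q4 at (-3, -5):
  E: √((-2)² + (-1)²) = √(4.00000 + 1.00000) = 2.236
  F: √((0)² + (8)²) = √(0.00000 + 64.00000) = 8.000
  G: √((2)² + (14)²) = √(4.00000 + 196.00000) = 14.142
  H: √((9)² + (-1)²) = √(81.00000 + 1.00000) = 9.055
  I: √((8)² + (1)²) = √(64.00000 + 1.00000) = 8.062
  → nearest: E (2.236)

Q1→G; Q2→F; Q3→E; Q4→E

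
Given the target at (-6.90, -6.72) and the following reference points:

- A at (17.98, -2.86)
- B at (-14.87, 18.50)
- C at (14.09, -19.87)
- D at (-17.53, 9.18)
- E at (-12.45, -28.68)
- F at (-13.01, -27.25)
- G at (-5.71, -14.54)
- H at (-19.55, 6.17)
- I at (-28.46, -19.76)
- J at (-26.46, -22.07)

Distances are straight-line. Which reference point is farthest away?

B

Distances from (-6.90, -6.72):
A: 25.18
B: 26.45
C: 24.77
D: 19.13
E: 22.65
F: 21.42
G: 7.91
H: 18.06
I: 25.20
J: 24.86
Maximum: B at 26.45.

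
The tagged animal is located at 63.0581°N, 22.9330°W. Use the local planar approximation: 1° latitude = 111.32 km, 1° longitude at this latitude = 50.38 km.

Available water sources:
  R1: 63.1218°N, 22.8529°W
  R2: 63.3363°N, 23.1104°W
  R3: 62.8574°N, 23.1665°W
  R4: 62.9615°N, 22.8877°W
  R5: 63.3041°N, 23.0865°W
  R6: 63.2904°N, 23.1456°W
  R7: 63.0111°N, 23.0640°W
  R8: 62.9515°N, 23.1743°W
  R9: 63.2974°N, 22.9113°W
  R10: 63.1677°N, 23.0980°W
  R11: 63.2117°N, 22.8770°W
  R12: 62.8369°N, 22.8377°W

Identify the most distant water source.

R2

Distances from 63.0581°N, 22.9330°W:
R1: 8.1589 km
R2: 32.2331 km
R3: 25.2497 km
R4: 10.9930 km
R5: 28.4557 km
R6: 27.9900 km
R7: 8.4221 km
R8: 16.9884 km
R9: 26.6613 km
R10: 14.7634 km
R11: 17.3299 km
R12: 25.0877 km
Maximum: R2 at 32.2331 km.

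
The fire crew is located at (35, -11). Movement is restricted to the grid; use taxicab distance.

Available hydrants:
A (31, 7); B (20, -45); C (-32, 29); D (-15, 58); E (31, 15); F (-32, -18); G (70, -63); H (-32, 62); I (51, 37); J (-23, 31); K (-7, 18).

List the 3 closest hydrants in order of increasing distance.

A, E, B

Distances from (35, -11):
A: 22
B: 49
C: 107
D: 119
E: 30
F: 74
G: 87
H: 140
I: 64
J: 100
K: 71
Sorted: A (22) < E (30) < B (49) < I (64) < K (71) < …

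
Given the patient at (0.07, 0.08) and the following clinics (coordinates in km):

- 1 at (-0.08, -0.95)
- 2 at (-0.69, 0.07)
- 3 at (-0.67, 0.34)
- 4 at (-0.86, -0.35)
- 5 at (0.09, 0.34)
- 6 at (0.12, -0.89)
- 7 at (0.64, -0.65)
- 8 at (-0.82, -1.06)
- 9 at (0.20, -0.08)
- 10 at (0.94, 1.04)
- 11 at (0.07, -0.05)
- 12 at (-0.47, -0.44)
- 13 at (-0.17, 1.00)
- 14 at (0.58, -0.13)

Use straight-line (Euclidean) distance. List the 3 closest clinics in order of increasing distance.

Distances from (0.07, 0.08):
1: 1.04 km
2: 0.76 km
3: 0.78 km
4: 1.02 km
5: 0.26 km
6: 0.97 km
7: 0.93 km
8: 1.45 km
9: 0.21 km
10: 1.30 km
11: 0.13 km
12: 0.75 km
13: 0.95 km
14: 0.55 km
Sorted: 11 (0.13 km) < 9 (0.21 km) < 5 (0.26 km) < 14 (0.55 km) < 12 (0.75 km) < …

11, 9, 5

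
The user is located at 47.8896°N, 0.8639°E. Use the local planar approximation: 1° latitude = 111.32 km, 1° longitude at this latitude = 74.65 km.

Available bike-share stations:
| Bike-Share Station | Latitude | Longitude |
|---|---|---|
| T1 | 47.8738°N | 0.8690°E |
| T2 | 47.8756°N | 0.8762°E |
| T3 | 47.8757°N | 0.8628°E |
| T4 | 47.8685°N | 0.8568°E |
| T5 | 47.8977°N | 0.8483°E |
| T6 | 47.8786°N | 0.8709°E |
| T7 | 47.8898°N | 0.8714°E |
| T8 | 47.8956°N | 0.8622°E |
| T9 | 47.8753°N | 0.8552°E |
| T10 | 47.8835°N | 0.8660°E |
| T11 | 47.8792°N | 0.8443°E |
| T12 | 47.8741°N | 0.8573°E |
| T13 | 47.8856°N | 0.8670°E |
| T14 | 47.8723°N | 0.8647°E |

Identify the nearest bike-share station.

T13

Distances from 47.8896°N, 0.8639°E:
T1: 1.7996 km
T2: 1.8089 km
T3: 1.5495 km
T4: 2.4079 km
T5: 1.4728 km
T6: 1.3314 km
T7: 0.5603 km
T8: 0.6799 km
T9: 1.7193 km
T10: 0.6969 km
T11: 1.8658 km
T12: 1.7944 km
T13: 0.5018 km
T14: 1.9268 km
Minimum: T13 at 0.5018 km.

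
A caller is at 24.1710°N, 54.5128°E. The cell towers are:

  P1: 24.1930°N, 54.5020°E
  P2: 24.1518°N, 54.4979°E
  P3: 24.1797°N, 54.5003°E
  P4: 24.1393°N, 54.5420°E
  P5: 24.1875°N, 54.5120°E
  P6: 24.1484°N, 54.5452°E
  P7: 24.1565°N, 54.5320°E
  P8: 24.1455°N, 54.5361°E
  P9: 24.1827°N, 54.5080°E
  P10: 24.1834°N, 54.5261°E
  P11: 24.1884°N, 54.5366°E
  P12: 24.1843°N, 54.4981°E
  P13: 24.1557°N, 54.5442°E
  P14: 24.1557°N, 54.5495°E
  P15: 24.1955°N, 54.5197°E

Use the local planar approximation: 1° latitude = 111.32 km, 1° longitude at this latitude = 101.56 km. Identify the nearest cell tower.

Distances from 24.1710°N, 54.5128°E:
P1: √((0.0220·111.32)² + (-0.0108·101.56)²) = √(5.997797 + 1.203076) = 2.6834 km
P2: √((-0.0192·111.32)² + (-0.0149·101.56)²) = √(4.568239 + 2.289907) = 2.6188 km
P3: √((0.0087·111.32)² + (-0.0125·101.56)²) = √(0.937961 + 1.611630) = 1.5967 km
P4: √((-0.0317·111.32)² + (0.0292·101.56)²) = √(12.452740 + 8.794499) = 4.6095 km
P5: √((0.0165·111.32)² + (-0.0008·101.56)²) = √(3.373761 + 0.006601) = 1.8386 km
P6: √((-0.0226·111.32)² + (0.0324·101.56)²) = √(6.329411 + 10.827680) = 4.1421 km
P7: √((-0.0145·111.32)² + (0.0192·101.56)²) = √(2.605448 + 3.802313) = 2.5314 km
P8: √((-0.0255·111.32)² + (0.0233·101.56)²) = √(8.057991 + 5.599603) = 3.6956 km
P9: √((0.0117·111.32)² + (-0.0048·101.56)²) = √(1.696360 + 0.237645) = 1.3907 km
P10: √((0.0124·111.32)² + (0.0133·101.56)²) = √(1.905416 + 1.824520) = 1.9313 km
P11: √((0.0174·111.32)² + (0.0238·101.56)²) = √(3.751845 + 5.842508) = 3.0975 km
P12: √((0.0133·111.32)² + (-0.0147·101.56)²) = √(2.192046 + 2.228846) = 2.1026 km
P13: √((-0.0153·111.32)² + (0.0314·101.56)²) = √(2.900877 + 10.169619) = 3.6153 km
P14: √((-0.0153·111.32)² + (0.0367·101.56)²) = √(2.900877 + 13.892407) = 4.0980 km
P15: √((0.0245·111.32)² + (0.0069·101.56)²) = √(7.438383 + 0.491070) = 2.8159 km
Minimum: P9 at 1.3907 km.

P9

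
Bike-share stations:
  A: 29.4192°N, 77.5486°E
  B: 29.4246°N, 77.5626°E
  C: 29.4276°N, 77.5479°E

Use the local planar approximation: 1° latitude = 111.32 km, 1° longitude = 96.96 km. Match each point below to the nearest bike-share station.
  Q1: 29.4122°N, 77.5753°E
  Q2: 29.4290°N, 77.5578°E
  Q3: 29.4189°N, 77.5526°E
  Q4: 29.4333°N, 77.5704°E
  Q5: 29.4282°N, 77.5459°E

Q1→B; Q2→B; Q3→A; Q4→B; Q5→C

Q1 at 29.4122°N, 77.5753°E:
  A: 2.7036 km
  B: 1.8498 km
  C: 3.1618 km
  → nearest: B (1.8498 km)
Q2 at 29.4290°N, 77.5578°E:
  A: 1.4092 km
  B: 0.6757 km
  C: 0.9725 km
  → nearest: B (0.6757 km)
Q3 at 29.4189°N, 77.5526°E:
  A: 0.3893 km
  B: 1.1588 km
  C: 1.0703 km
  → nearest: A (0.3893 km)
Q4 at 29.4333°N, 77.5704°E:
  A: 2.6328 km
  B: 1.2288 km
  C: 2.2720 km
  → nearest: B (1.2288 km)
Q5 at 29.4282°N, 77.5459°E:
  A: 1.0355 km
  B: 1.6681 km
  C: 0.2051 km
  → nearest: C (0.2051 km)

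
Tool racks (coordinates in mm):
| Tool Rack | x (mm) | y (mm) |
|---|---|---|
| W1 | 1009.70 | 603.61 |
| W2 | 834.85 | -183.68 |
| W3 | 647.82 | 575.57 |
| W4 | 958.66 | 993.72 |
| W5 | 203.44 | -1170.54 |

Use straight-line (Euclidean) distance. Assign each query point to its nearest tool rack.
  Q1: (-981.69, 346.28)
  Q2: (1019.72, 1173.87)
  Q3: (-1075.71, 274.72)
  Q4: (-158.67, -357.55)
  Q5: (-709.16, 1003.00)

Q1→W3; Q2→W4; Q3→W3; Q4→W5; Q5→W3

Q1 at (-981.69, 346.28):
  W1: √((1991.39)² + (257.33)²) = √(3965634.1321 + 66218.7289) = 2007.95 mm
  W2: √((1816.54)² + (-529.96)²) = √(3299817.5716 + 280857.6016) = 1892.27 mm
  W3: √((1629.51)² + (229.29)²) = √(2655302.8401 + 52573.9041) = 1645.56 mm
  W4: √((1940.35)² + (647.44)²) = √(3764958.1225 + 419178.5536) = 2045.52 mm
  W5: √((1185.13)² + (-1516.82)²) = √(1404533.1169 + 2300742.9124) = 1924.91 mm
  → nearest: W3 (1645.56 mm)
Q2 at (1019.72, 1173.87):
  W1: √((-10.02)² + (-570.26)²) = √(100.4004 + 325196.4676) = 570.35 mm
  W2: √((-184.87)² + (-1357.55)²) = √(34176.9169 + 1842942.0025) = 1370.08 mm
  W3: √((-371.90)² + (-598.30)²) = √(138309.6100 + 357962.8900) = 704.47 mm
  W4: √((-61.06)² + (-180.15)²) = √(3728.3236 + 32454.0225) = 190.22 mm
  W5: √((-816.28)² + (-2344.41)²) = √(666313.0384 + 5496258.2481) = 2482.45 mm
  → nearest: W4 (190.22 mm)
Q3 at (-1075.71, 274.72):
  W1: √((2085.41)² + (328.89)²) = √(4348934.8681 + 108168.6321) = 2111.19 mm
  W2: √((1910.56)² + (-458.40)²) = √(3650239.5136 + 210130.5600) = 1964.78 mm
  W3: √((1723.53)² + (300.85)²) = √(2970555.6609 + 90510.7225) = 1749.59 mm
  W4: √((2034.37)² + (719.00)²) = √(4138661.2969 + 516961.0000) = 2157.69 mm
  W5: √((1279.15)² + (-1445.26)²) = √(1636224.7225 + 2088776.4676) = 1930.03 mm
  → nearest: W3 (1749.59 mm)
Q4 at (-158.67, -357.55):
  W1: √((1168.37)² + (961.16)²) = √(1365088.4569 + 923828.5456) = 1512.92 mm
  W2: √((993.52)² + (173.87)²) = √(987081.9904 + 30230.7769) = 1008.62 mm
  W3: √((806.49)² + (933.12)²) = √(650426.1201 + 870712.9344) = 1233.34 mm
  W4: √((1117.33)² + (1351.27)²) = √(1248426.3289 + 1825930.6129) = 1753.38 mm
  W5: √((362.11)² + (-812.99)²) = √(131123.6521 + 660952.7401) = 889.99 mm
  → nearest: W5 (889.99 mm)
Q5 at (-709.16, 1003.00):
  W1: √((1718.86)² + (-399.39)²) = √(2954479.6996 + 159512.3721) = 1764.65 mm
  W2: √((1544.01)² + (-1186.68)²) = √(2383966.8801 + 1408209.4224) = 1947.35 mm
  W3: √((1356.98)² + (-427.43)²) = √(1841394.7204 + 182696.4049) = 1422.71 mm
  W4: √((1667.82)² + (-9.28)²) = √(2781623.5524 + 86.1184) = 1667.85 mm
  W5: √((912.60)² + (-2173.54)²) = √(832838.7600 + 4724276.1316) = 2357.35 mm
  → nearest: W3 (1422.71 mm)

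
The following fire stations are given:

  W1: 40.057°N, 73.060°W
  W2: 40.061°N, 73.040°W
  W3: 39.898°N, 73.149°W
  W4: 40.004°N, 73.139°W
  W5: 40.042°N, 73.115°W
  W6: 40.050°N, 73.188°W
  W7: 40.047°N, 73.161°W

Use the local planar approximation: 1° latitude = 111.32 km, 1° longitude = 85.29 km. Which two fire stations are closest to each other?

W1 and W2

Pairwise distances:
W1–W2: √((0.004·111.32)² + (0.020·85.29)²) = √(0.19827 + 2.90975) = 1.763 km
W1–W3: √((-0.159·111.32)² + (-0.089·85.29)²) = √(313.28575 + 57.62040) = 19.259 km
W1–W4: √((-0.053·111.32)² + (-0.079·85.29)²) = √(34.80953 + 45.39943) = 8.956 km
W1–W5: √((-0.015·111.32)² + (-0.055·85.29)²) = √(2.78823 + 22.00501) = 4.979 km
W1–W6: √((-0.007·111.32)² + (-0.128·85.29)²) = √(0.60721 + 119.18351) = 10.945 km
W1–W7: √((-0.010·111.32)² + (-0.101·85.29)²) = √(1.23921 + 74.20599) = 8.686 km
W2–W3: √((-0.163·111.32)² + (-0.109·85.29)²) = √(329.24683 + 86.42696) = 20.388 km
W2–W4: √((-0.057·111.32)² + (-0.099·85.29)²) = √(40.26207 + 71.29624) = 10.562 km
W2–W5: √((-0.019·111.32)² + (-0.075·85.29)²) = √(4.47356 + 40.91841) = 6.737 km
W2–W6: √((-0.011·111.32)² + (-0.148·85.29)²) = √(1.49945 + 159.33811) = 12.682 km
W2–W7: √((-0.014·111.32)² + (-0.121·85.29)²) = √(2.42886 + 106.50426) = 10.437 km
W3–W4: √((0.106·111.32)² + (0.010·85.29)²) = √(139.23811 + 0.72744) = 11.831 km
W3–W5: √((0.144·111.32)² + (0.034·85.29)²) = √(256.96346 + 8.40919) = 16.290 km
W3–W6: √((0.152·111.32)² + (-0.039·85.29)²) = √(286.30806 + 11.06434) = 17.244 km
W3–W7: √((0.149·111.32)² + (-0.012·85.29)²) = √(275.11795 + 1.04751) = 16.618 km
W4–W5: √((0.038·111.32)² + (0.024·85.29)²) = √(17.89425 + 4.19005) = 4.699 km
W4–W6: √((0.046·111.32)² + (-0.049·85.29)²) = √(26.22177 + 17.46580) = 6.610 km
W4–W7: √((0.043·111.32)² + (-0.022·85.29)²) = √(22.91307 + 3.52080) = 5.141 km
W5–W6: √((0.008·111.32)² + (-0.073·85.29)²) = √(0.79310 + 38.76519) = 6.290 km
W5–W7: √((0.005·111.32)² + (-0.046·85.29)²) = √(0.30980 + 15.39260) = 3.963 km
W6–W7: √((-0.003·111.32)² + (0.027·85.29)²) = √(0.11153 + 5.30303) = 2.327 km
Closest pair: W1–W2 at 1.763 km.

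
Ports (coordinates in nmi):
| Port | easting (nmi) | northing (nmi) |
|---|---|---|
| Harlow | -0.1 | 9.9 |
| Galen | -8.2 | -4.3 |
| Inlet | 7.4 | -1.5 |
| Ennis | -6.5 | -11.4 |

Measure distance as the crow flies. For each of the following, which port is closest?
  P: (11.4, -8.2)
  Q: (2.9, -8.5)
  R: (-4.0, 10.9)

P→Inlet; Q→Inlet; R→Harlow

P at (11.4, -8.2):
  Harlow: √((-11.5)² + (18.1)²) = √(132.250 + 327.610) = 21.4 nmi
  Galen: √((-19.6)² + (3.9)²) = √(384.160 + 15.210) = 20.0 nmi
  Inlet: √((-4.0)² + (6.7)²) = √(16.000 + 44.890) = 7.8 nmi
  Ennis: √((-17.9)² + (-3.2)²) = √(320.410 + 10.240) = 18.2 nmi
  → nearest: Inlet (7.8 nmi)
Q at (2.9, -8.5):
  Harlow: √((-3.0)² + (18.4)²) = √(9.000 + 338.560) = 18.6 nmi
  Galen: √((-11.1)² + (4.2)²) = √(123.210 + 17.640) = 11.9 nmi
  Inlet: √((4.5)² + (7.0)²) = √(20.250 + 49.000) = 8.3 nmi
  Ennis: √((-9.4)² + (-2.9)²) = √(88.360 + 8.410) = 9.8 nmi
  → nearest: Inlet (8.3 nmi)
R at (-4.0, 10.9):
  Harlow: √((3.9)² + (-1.0)²) = √(15.210 + 1.000) = 4.0 nmi
  Galen: √((-4.2)² + (-15.2)²) = √(17.640 + 231.040) = 15.8 nmi
  Inlet: √((11.4)² + (-12.4)²) = √(129.960 + 153.760) = 16.8 nmi
  Ennis: √((-2.5)² + (-22.3)²) = √(6.250 + 497.290) = 22.4 nmi
  → nearest: Harlow (4.0 nmi)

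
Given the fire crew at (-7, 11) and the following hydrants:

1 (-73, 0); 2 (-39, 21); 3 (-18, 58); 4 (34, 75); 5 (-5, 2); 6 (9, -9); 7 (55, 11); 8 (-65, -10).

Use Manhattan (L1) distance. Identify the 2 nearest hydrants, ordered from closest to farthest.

5, 6

Distances from (-7, 11):
1: |-66| + |-11| = 66 + 11 = 77
2: |-32| + |10| = 32 + 10 = 42
3: |-11| + |47| = 11 + 47 = 58
4: |41| + |64| = 41 + 64 = 105
5: |2| + |-9| = 2 + 9 = 11
6: |16| + |-20| = 16 + 20 = 36
7: |62| + |0| = 62 + 0 = 62
8: |-58| + |-21| = 58 + 21 = 79
Sorted: 5 (11) < 6 (36) < 2 (42) < 3 (58) < …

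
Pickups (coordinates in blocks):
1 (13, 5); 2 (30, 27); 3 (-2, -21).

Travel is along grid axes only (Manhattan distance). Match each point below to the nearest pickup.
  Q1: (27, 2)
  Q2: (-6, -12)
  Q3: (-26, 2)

Q1→1; Q2→3; Q3→1

Q1 at (27, 2):
  1: 17 blocks
  2: 28 blocks
  3: 52 blocks
  → nearest: 1 (17 blocks)
Q2 at (-6, -12):
  1: 36 blocks
  2: 75 blocks
  3: 13 blocks
  → nearest: 3 (13 blocks)
Q3 at (-26, 2):
  1: 42 blocks
  2: 81 blocks
  3: 47 blocks
  → nearest: 1 (42 blocks)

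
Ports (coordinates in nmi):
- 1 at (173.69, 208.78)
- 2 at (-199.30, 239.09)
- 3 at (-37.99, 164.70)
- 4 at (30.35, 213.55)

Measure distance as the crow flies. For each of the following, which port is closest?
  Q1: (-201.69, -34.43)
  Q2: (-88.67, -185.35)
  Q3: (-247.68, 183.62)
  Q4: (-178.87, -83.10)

Q1 at (-201.69, -34.43):
  1: √((375.38)² + (243.21)²) = √(140910.1444 + 59151.1041) = 447.28 nmi
  2: √((2.39)² + (273.52)²) = √(5.7121 + 74813.1904) = 273.53 nmi
  3: √((163.70)² + (199.13)²) = √(26797.6900 + 39652.7569) = 257.78 nmi
  4: √((232.04)² + (247.98)²) = √(53842.5616 + 61494.0804) = 339.61 nmi
  → nearest: 3 (257.78 nmi)
Q2 at (-88.67, -185.35):
  1: √((262.36)² + (394.13)²) = √(68832.7696 + 155338.4569) = 473.47 nmi
  2: √((-110.63)² + (424.44)²) = √(12238.9969 + 180149.3136) = 438.62 nmi
  3: √((50.68)² + (350.05)²) = √(2568.4624 + 122535.0025) = 353.70 nmi
  4: √((119.02)² + (398.90)²) = √(14165.7604 + 159121.2100) = 416.28 nmi
  → nearest: 3 (353.70 nmi)
Q3 at (-247.68, 183.62):
  1: √((421.37)² + (25.16)²) = √(177552.6769 + 633.0256) = 422.12 nmi
  2: √((48.38)² + (55.47)²) = √(2340.6244 + 3076.9209) = 73.60 nmi
  3: √((209.69)² + (-18.92)²) = √(43969.8961 + 357.9664) = 210.54 nmi
  4: √((278.03)² + (29.93)²) = √(77300.6809 + 895.8049) = 279.64 nmi
  → nearest: 2 (73.60 nmi)
Q4 at (-178.87, -83.10):
  1: √((352.56)² + (291.88)²) = √(124298.5536 + 85193.9344) = 457.70 nmi
  2: √((-20.43)² + (322.19)²) = √(417.3849 + 103806.3961) = 322.84 nmi
  3: √((140.88)² + (247.80)²) = √(19847.1744 + 61404.8400) = 285.05 nmi
  4: √((209.22)² + (296.65)²) = √(43773.0084 + 88001.2225) = 363.01 nmi
  → nearest: 3 (285.05 nmi)

Q1→3; Q2→3; Q3→2; Q4→3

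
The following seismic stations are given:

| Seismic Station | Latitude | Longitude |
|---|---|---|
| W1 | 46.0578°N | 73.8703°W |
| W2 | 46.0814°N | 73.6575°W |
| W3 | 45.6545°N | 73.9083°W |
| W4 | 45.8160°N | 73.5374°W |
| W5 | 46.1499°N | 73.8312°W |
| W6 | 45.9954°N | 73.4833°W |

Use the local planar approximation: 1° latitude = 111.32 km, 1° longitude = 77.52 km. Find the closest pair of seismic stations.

Pairwise distances:
W1–W2: 16.7041 km
W1–W3: 44.9919 km
W1–W4: 37.2895 km
W1–W5: 10.6912 km
W1–W6: 30.7939 km
W2–W3: 51.3457 km
W2–W4: 30.9765 km
W2–W5: 15.4745 km
W2–W6: 16.5532 km
W3–W4: 33.9102 km
W3–W5: 55.4709 km
W3–W6: 50.2550 km
W4–W5: 43.5925 km
W4–W6: 20.4064 km
W5–W6: 31.9866 km
Closest pair: W1–W5 at 10.6912 km.

W1 and W5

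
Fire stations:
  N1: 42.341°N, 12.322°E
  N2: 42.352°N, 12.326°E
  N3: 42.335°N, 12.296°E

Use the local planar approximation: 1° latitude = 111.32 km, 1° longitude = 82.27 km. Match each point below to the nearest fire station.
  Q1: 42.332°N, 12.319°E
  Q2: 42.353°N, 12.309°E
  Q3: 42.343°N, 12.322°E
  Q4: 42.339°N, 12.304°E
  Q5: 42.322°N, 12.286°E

Q1→N1; Q2→N2; Q3→N1; Q4→N3; Q5→N3

Q1 at 42.332°N, 12.319°E:
  N1: 1.0318 km
  N2: 2.2997 km
  N3: 1.9215 km
  → nearest: N1 (1.0318 km)
Q2 at 42.353°N, 12.309°E:
  N1: 1.7112 km
  N2: 1.4030 km
  N3: 2.2713 km
  → nearest: N2 (1.4030 km)
Q3 at 42.343°N, 12.322°E:
  N1: 0.2226 km
  N2: 1.0545 km
  N3: 2.3170 km
  → nearest: N1 (0.2226 km)
Q4 at 42.339°N, 12.304°E:
  N1: 1.4975 km
  N2: 2.3174 km
  N3: 0.7946 km
  → nearest: N3 (0.7946 km)
Q5 at 42.322°N, 12.286°E:
  N1: 3.6394 km
  N2: 4.6885 km
  N3: 1.6647 km
  → nearest: N3 (1.6647 km)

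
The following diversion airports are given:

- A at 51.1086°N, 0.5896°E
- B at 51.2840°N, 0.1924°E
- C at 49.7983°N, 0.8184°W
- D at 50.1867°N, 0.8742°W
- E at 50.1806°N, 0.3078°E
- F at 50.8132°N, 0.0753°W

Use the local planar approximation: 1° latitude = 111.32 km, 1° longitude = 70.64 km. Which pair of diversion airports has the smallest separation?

Pairwise distances:
A–B: 34.1835 km
C–D: 43.4160 km
B–F: 55.7167 km
A–F: 57.3358 km
E–F: 75.4419 km
D–E: 83.4992 km
D–F: 89.7150 km
C–E: 90.2226 km
A–E: 105.2054 km
B–E: 123.1007 km
C–F: 124.5779 km
B–D: 143.5193 km
A–D: 145.6854 km
A–C: 176.5458 km
B–C: 180.1433 km
Closest pair: A–B at 34.1835 km.

A and B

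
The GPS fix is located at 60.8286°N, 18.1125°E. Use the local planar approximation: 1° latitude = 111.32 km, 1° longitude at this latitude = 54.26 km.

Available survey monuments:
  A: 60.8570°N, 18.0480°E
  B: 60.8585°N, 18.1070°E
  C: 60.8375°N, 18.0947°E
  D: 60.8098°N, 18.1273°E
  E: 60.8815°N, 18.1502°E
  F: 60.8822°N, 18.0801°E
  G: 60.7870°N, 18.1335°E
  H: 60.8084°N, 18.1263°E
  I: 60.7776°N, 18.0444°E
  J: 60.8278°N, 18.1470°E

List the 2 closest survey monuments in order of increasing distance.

C, J

Distances from 60.8286°N, 18.1125°E:
A: √((0.0284·111.32)² + (-0.0645·54.26)²) = √(9.995006 + 12.248390) = 4.7163 km
B: √((0.0299·111.32)² + (-0.0055·54.26)²) = √(11.078699 + 0.089060) = 3.3418 km
C: √((0.0089·111.32)² + (-0.0178·54.26)²) = √(0.981582 + 0.932824) = 1.3836 km
D: √((-0.0188·111.32)² + (0.0148·54.26)²) = √(4.379879 + 0.644886) = 2.2416 km
E: √((0.0529·111.32)² + (0.0377·54.26)²) = √(34.678295 + 4.184488) = 6.2340 km
F: √((0.0536·111.32)² + (-0.0324·54.26)²) = √(35.602129 + 3.090648) = 6.2204 km
G: √((-0.0416·111.32)² + (0.0210·54.26)²) = √(21.445346 + 1.298369) = 4.7690 km
H: √((-0.0202·111.32)² + (0.0138·54.26)²) = √(5.056490 + 0.560683) = 2.3701 km
I: √((-0.0510·111.32)² + (-0.0681·54.26)²) = √(32.231962 + 13.653808) = 6.7739 km
J: √((-0.0008·111.32)² + (0.0345·54.26)²) = √(0.007931 + 3.504272) = 1.8741 km
Sorted: C (1.3836 km) < J (1.8741 km) < D (2.2416 km) < H (2.3701 km) < …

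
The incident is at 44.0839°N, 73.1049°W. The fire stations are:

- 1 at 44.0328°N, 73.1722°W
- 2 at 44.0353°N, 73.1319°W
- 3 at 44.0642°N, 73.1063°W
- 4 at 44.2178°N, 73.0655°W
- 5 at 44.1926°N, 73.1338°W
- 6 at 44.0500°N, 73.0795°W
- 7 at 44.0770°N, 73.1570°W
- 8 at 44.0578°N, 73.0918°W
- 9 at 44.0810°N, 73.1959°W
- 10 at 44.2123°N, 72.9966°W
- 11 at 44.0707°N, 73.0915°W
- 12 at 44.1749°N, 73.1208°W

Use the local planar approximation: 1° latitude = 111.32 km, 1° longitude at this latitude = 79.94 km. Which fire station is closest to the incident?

Distances from 44.0839°N, 73.1049°W:
1: √((-0.0511·111.32)² + (-0.0673·79.94)²) = √(32.358486 + 28.943991) = 7.8296 km
2: √((-0.0486·111.32)² + (-0.0270·79.94)²) = √(29.269745 + 4.658604) = 5.8248 km
3: √((-0.0197·111.32)² + (-0.0014·79.94)²) = √(4.809267 + 0.012525) = 2.1959 km
4: √((0.1339·111.32)² + (0.0394·79.94)²) = √(222.181323 + 9.920207) = 15.2349 km
5: √((0.1087·111.32)² + (-0.0289·79.94)²) = √(146.421713 + 5.337329) = 12.3191 km
6: √((-0.0339·111.32)² + (0.0254·79.94)²) = √(14.241174 + 4.122833) = 4.2853 km
7: √((-0.0069·111.32)² + (-0.0521·79.94)²) = √(0.589990 + 17.346175) = 4.2351 km
8: √((-0.0261·111.32)² + (0.0131·79.94)²) = √(8.441651 + 1.096657) = 3.0884 km
9: √((-0.0029·111.32)² + (-0.0910·79.94)²) = √(0.104218 + 52.918932) = 7.2817 km
10: √((0.1284·111.32)² + (0.1083·79.94)²) = √(204.303799 + 74.952341) = 16.7110 km
11: √((-0.0132·111.32)² + (0.0134·79.94)²) = √(2.159207 + 1.147461) = 1.8184 km
12: √((0.0910·111.32)² + (-0.0159·79.94)²) = √(102.619331 + 1.615558) = 10.2095 km
Minimum: 11 at 1.8184 km.

11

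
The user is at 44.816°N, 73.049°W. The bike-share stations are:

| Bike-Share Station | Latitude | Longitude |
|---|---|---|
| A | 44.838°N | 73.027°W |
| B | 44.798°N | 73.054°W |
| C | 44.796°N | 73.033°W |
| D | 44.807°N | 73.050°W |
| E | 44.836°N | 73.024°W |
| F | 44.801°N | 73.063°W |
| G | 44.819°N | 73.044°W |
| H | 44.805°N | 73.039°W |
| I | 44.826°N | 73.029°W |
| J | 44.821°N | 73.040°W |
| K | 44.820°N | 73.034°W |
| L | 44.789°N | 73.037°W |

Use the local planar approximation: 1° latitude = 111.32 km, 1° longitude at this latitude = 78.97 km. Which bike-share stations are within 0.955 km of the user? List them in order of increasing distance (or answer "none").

G, J

Distances from 44.816°N, 73.049°W:
A: 3.003 km
B: 2.042 km
C: 2.560 km
D: 1.005 km
E: 2.976 km
F: 2.003 km
G: 0.517 km
H: 1.457 km
I: 1.932 km
J: 0.903 km
K: 1.265 km
L: 3.151 km
Threshold 0.955 km: G (0.517 km), J (0.903 km) are within range.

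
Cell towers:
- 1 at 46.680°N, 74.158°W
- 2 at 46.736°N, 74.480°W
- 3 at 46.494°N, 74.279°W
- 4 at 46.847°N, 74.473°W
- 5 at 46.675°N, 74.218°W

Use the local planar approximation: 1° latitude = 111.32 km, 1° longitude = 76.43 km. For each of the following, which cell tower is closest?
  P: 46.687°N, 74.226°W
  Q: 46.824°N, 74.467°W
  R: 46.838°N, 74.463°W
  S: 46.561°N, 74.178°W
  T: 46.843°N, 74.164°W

P→5; Q→4; R→4; S→3; T→1

P at 46.687°N, 74.226°W:
  1: √((-0.007·111.32)² + (0.068·76.43)²) = √(0.60721 + 27.01130) = 5.255 km
  2: √((0.049·111.32)² + (-0.254·76.43)²) = √(29.75353 + 376.87311) = 20.165 km
  3: √((-0.193·111.32)² + (-0.053·76.43)²) = √(461.59491 + 16.40890) = 21.863 km
  4: √((0.160·111.32)² + (-0.247·76.43)²) = √(317.23885 + 356.38681) = 25.954 km
  5: √((-0.012·111.32)² + (0.008·76.43)²) = √(1.78447 + 0.37386) = 1.469 km
  → nearest: 5 (1.469 km)
Q at 46.824°N, 74.467°W:
  1: √((-0.144·111.32)² + (0.309·76.43)²) = √(256.96346 + 557.75655) = 28.543 km
  2: √((-0.088·111.32)² + (-0.013·76.43)²) = √(95.96475 + 0.98722) = 9.846 km
  3: √((-0.330·111.32)² + (0.188·76.43)²) = √(1349.50431 + 206.46356) = 39.446 km
  4: √((0.023·111.32)² + (-0.006·76.43)²) = √(6.55544 + 0.21030) = 2.601 km
  5: √((-0.149·111.32)² + (0.249·76.43)²) = √(275.11795 + 362.18163) = 25.245 km
  → nearest: 4 (2.601 km)
R at 46.838°N, 74.463°W:
  1: √((-0.158·111.32)² + (0.305·76.43)²) = √(309.35744 + 543.40971) = 29.202 km
  2: √((-0.102·111.32)² + (-0.017·76.43)²) = √(128.92785 + 1.68821) = 11.429 km
  3: √((-0.344·111.32)² + (0.184·76.43)²) = √(1466.43656 + 197.77134) = 40.795 km
  4: √((0.009·111.32)² + (-0.010·76.43)²) = √(1.00376 + 0.58415) = 1.260 km
  5: √((-0.163·111.32)² + (0.245·76.43)²) = √(329.24683 + 350.63873) = 26.075 km
  → nearest: 4 (1.260 km)
S at 46.561°N, 74.178°W:
  1: √((0.119·111.32)² + (0.020·76.43)²) = √(175.48513 + 2.33662) = 13.335 km
  2: √((0.175·111.32)² + (-0.302·76.43)²) = √(379.50936 + 532.77226) = 30.204 km
  3: √((-0.067·111.32)² + (-0.101·76.43)²) = √(55.62833 + 59.58960) = 10.734 km
  4: √((0.286·111.32)² + (-0.295·76.43)²) = √(1013.62768 + 508.36044) = 39.013 km
  5: √((0.114·111.32)² + (-0.040·76.43)²) = √(161.04828 + 9.34647) = 13.054 km
  → nearest: 3 (10.734 km)
T at 46.843°N, 74.164°W:
  1: √((-0.163·111.32)² + (0.006·76.43)²) = √(329.24683 + 0.21030) = 18.151 km
  2: √((-0.107·111.32)² + (-0.316·76.43)²) = √(141.87764 + 583.31331) = 26.929 km
  3: √((-0.349·111.32)² + (-0.115·76.43)²) = √(1509.37534 + 77.25443) = 39.833 km
  4: √((0.004·111.32)² + (-0.309·76.43)²) = √(0.19827 + 557.75655) = 23.621 km
  5: √((-0.168·111.32)² + (-0.054·76.43)²) = √(349.75583 + 17.03394) = 19.152 km
  → nearest: 1 (18.151 km)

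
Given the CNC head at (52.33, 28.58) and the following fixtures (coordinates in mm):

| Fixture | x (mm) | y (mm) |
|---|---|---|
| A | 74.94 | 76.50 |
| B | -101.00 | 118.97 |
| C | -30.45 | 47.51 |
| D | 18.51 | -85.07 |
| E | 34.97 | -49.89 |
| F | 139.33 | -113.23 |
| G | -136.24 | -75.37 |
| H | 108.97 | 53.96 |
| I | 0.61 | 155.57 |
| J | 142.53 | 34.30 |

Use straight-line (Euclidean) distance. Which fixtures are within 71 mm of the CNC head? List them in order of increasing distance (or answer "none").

Distances from (52.33, 28.58):
A: 52.99 mm
B: 177.99 mm
C: 84.92 mm
D: 118.58 mm
E: 80.37 mm
F: 166.37 mm
G: 215.32 mm
H: 62.07 mm
I: 137.12 mm
J: 90.38 mm
Threshold 71 mm: A (52.99 mm), H (62.07 mm) are within range.

A, H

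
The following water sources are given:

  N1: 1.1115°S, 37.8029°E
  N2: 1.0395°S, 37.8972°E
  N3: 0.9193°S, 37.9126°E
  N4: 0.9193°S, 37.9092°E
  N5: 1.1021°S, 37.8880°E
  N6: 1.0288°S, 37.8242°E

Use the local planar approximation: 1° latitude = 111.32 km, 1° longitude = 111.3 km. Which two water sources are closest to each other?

Pairwise distances:
N1–N2: 13.2060 km
N1–N3: 24.6343 km
N1–N4: 24.4490 km
N1–N5: 9.5293 km
N1–N6: 9.5065 km
N2–N3: 13.4900 km
N2–N4: 13.4472 km
N2–N5: 7.0435 km
N2–N6: 8.2117 km
N3–N4: 0.3784 km
N3–N5: 20.5327 km
N3–N6: 15.6649 km
N4–N5: 20.4856 km
N4–N6: 15.4300 km
N5–N6: 10.8169 km
Closest pair: N3–N4 at 0.3784 km.

N3 and N4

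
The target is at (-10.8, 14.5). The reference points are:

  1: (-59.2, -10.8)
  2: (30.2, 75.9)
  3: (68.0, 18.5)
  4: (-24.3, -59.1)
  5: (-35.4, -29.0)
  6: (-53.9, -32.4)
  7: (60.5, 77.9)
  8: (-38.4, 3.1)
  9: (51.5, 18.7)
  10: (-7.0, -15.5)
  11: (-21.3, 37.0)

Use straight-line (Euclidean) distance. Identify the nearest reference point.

Distances from (-10.8, 14.5):
1: √((-48.4)² + (-25.3)²) = √(2342.560 + 640.090) = 54.6
2: √((41.0)² + (61.4)²) = √(1681.000 + 3769.960) = 73.8
3: √((78.8)² + (4.0)²) = √(6209.440 + 16.000) = 78.9
4: √((-13.5)² + (-73.6)²) = √(182.250 + 5416.960) = 74.8
5: √((-24.6)² + (-43.5)²) = √(605.160 + 1892.250) = 50.0
6: √((-43.1)² + (-46.9)²) = √(1857.610 + 2199.610) = 63.7
7: √((71.3)² + (63.4)²) = √(5083.690 + 4019.560) = 95.4
8: √((-27.6)² + (-11.4)²) = √(761.760 + 129.960) = 29.9
9: √((62.3)² + (4.2)²) = √(3881.290 + 17.640) = 62.4
10: √((3.8)² + (-30.0)²) = √(14.440 + 900.000) = 30.2
11: √((-10.5)² + (22.5)²) = √(110.250 + 506.250) = 24.8
Minimum: 11 at 24.8.

11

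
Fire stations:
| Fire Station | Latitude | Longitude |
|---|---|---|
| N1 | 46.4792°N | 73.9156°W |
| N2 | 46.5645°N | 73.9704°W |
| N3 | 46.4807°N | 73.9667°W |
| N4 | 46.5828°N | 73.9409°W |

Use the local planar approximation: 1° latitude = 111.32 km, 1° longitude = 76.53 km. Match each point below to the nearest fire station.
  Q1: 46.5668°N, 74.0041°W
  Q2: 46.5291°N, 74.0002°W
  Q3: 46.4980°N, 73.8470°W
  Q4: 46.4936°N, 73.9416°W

Q1 at 46.5668°N, 74.0041°W:
  N1: 11.8729 km
  N2: 2.5917 km
  N3: 10.0029 km
  N4: 5.1542 km
  → nearest: N2 (2.5917 km)
Q2 at 46.5291°N, 74.0002°W:
  N1: 8.5308 km
  N2: 4.5531 km
  N3: 5.9668 km
  N4: 7.5054 km
  → nearest: N2 (4.5531 km)
Q3 at 46.4980°N, 73.8470°W:
  N1: 5.6517 km
  N2: 11.9994 km
  N3: 9.3609 km
  N4: 11.8640 km
  → nearest: N1 (5.6517 km)
Q4 at 46.4936°N, 73.9416°W:
  N1: 2.5552 km
  N2: 8.1946 km
  N3: 2.3983 km
  N4: 9.9299 km
  → nearest: N3 (2.3983 km)

Q1→N2; Q2→N2; Q3→N1; Q4→N3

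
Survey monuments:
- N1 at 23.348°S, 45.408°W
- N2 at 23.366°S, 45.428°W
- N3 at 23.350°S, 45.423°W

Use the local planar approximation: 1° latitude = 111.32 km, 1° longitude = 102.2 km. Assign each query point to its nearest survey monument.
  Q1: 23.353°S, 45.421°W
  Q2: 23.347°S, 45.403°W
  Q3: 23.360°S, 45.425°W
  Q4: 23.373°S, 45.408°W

Q1→N3; Q2→N1; Q3→N2; Q4→N2

Q1 at 23.353°S, 45.421°W:
  N1: 1.440 km
  N2: 1.614 km
  N3: 0.392 km
  → nearest: N3 (0.392 km)
Q2 at 23.347°S, 45.403°W:
  N1: 0.523 km
  N2: 3.317 km
  N3: 2.071 km
  → nearest: N1 (0.523 km)
Q3 at 23.360°S, 45.425°W:
  N1: 2.192 km
  N2: 0.735 km
  N3: 1.132 km
  → nearest: N2 (0.735 km)
Q4 at 23.373°S, 45.408°W:
  N1: 2.783 km
  N2: 2.187 km
  N3: 2.984 km
  → nearest: N2 (2.187 km)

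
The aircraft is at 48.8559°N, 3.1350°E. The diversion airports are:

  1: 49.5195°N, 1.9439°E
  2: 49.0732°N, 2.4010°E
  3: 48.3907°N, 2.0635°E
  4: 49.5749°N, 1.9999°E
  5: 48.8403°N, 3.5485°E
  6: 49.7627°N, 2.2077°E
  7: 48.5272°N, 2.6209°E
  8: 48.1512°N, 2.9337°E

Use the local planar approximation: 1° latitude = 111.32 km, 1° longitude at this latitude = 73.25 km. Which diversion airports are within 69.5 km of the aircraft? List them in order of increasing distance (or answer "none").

5, 7, 2

Distances from 48.8559°N, 3.1350°E:
1: √((0.6636·111.32)² + (-1.1911·73.25)²) = √(5457.065292 + 7612.226591) = 114.3210 km
2: √((0.2173·111.32)² + (-0.7340·73.25)²) = √(585.148166 + 2890.728990) = 58.9566 km
3: √((-0.4652·111.32)² + (-1.0715·73.25)²) = √(2681.796425 + 6160.268034) = 94.0323 km
4: √((0.7190·111.32)² + (-1.1351·73.25)²) = √(6406.254327 + 6913.269788) = 115.4102 km
5: √((-0.0156·111.32)² + (0.4135·73.25)²) = √(3.015752 + 917.415949) = 30.3386 km
6: √((0.9068·111.32)² + (-0.9273·73.25)²) = √(10189.888180 + 4613.768266) = 121.6703 km
7: √((-0.3287·111.32)² + (-0.5141·73.25)²) = √(1338.892792 + 1418.111784) = 52.5072 km
8: √((-0.7047·111.32)² + (-0.2013·73.25)²) = √(6153.963815 + 217.421660) = 79.8210 km
Threshold 69.5 km: 5 (30.3386 km), 7 (52.5072 km), 2 (58.9566 km) are within range.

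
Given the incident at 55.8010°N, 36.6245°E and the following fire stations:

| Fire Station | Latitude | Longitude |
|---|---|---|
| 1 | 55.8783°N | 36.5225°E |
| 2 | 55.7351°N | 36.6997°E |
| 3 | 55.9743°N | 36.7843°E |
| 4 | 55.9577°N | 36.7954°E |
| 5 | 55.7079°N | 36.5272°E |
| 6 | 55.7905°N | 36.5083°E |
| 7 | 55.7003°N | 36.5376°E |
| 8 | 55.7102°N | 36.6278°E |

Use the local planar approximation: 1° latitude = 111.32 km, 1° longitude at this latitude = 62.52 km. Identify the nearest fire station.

Distances from 55.8010°N, 36.6245°E:
1: 10.7104 km
2: 8.7133 km
3: 21.7252 km
4: 20.4560 km
5: 12.0173 km
6: 7.3583 km
7: 12.4571 km
8: 10.1100 km
Minimum: 6 at 7.3583 km.

6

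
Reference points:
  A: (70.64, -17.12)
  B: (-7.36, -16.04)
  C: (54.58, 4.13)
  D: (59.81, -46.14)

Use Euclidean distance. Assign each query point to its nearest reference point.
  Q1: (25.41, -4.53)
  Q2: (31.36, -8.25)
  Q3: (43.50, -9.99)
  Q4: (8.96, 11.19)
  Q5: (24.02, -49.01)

Q1 at (25.41, -4.53):
  A: √((45.23)² + (-12.59)²) = √(2045.7529 + 158.5081) = 46.95
  B: √((-32.77)² + (-11.51)²) = √(1073.8729 + 132.4801) = 34.73
  C: √((29.17)² + (8.66)²) = √(850.8889 + 74.9956) = 30.43
  D: √((34.40)² + (-41.61)²) = √(1183.3600 + 1731.3921) = 53.99
  → nearest: C (30.43)
Q2 at (31.36, -8.25):
  A: √((39.28)² + (-8.87)²) = √(1542.9184 + 78.6769) = 40.27
  B: √((-38.72)² + (-7.79)²) = √(1499.2384 + 60.6841) = 39.50
  C: √((23.22)² + (12.38)²) = √(539.1684 + 153.2644) = 26.31
  D: √((28.45)² + (-37.89)²) = √(809.4025 + 1435.6521) = 47.38
  → nearest: C (26.31)
Q3 at (43.50, -9.99):
  A: √((27.14)² + (-7.13)²) = √(736.5796 + 50.8369) = 28.06
  B: √((-50.86)² + (-6.05)²) = √(2586.7396 + 36.6025) = 51.22
  C: √((11.08)² + (14.12)²) = √(122.7664 + 199.3744) = 17.95
  D: √((16.31)² + (-36.15)²) = √(266.0161 + 1306.8225) = 39.66
  → nearest: C (17.95)
Q4 at (8.96, 11.19):
  A: √((61.68)² + (-28.31)²) = √(3804.4224 + 801.4561) = 67.87
  B: √((-16.32)² + (-27.23)²) = √(266.3424 + 741.4729) = 31.75
  C: √((45.62)² + (-7.06)²) = √(2081.1844 + 49.8436) = 46.16
  D: √((50.85)² + (-57.33)²) = √(2585.7225 + 3286.7289) = 76.63
  → nearest: B (31.75)
Q5 at (24.02, -49.01):
  A: √((46.62)² + (31.89)²) = √(2173.4244 + 1016.9721) = 56.48
  B: √((-31.38)² + (32.97)²) = √(984.7044 + 1087.0209) = 45.52
  C: √((30.56)² + (53.14)²) = √(933.9136 + 2823.8596) = 61.30
  D: √((35.79)² + (2.87)²) = √(1280.9241 + 8.2369) = 35.90
  → nearest: D (35.90)

Q1→C; Q2→C; Q3→C; Q4→B; Q5→D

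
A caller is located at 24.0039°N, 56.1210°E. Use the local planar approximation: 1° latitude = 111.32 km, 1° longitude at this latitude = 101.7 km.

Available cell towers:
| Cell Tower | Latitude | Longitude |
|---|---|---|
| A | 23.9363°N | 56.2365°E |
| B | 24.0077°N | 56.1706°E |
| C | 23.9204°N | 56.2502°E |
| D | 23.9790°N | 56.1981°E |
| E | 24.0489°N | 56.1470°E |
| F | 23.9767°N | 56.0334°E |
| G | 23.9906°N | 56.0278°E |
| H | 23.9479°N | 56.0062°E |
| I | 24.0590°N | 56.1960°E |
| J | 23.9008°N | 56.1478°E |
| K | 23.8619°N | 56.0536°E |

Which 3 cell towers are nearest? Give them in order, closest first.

Distances from 24.0039°N, 56.1210°E:
A: √((-0.0676·111.32)² + (0.1155·101.7)²) = √(56.629117 + 137.976738) = 13.9501 km
B: √((0.0038·111.32)² + (0.0496·101.7)²) = √(0.178943 + 25.445164) = 5.0620 km
C: √((-0.0835·111.32)² + (0.1292·101.7)²) = √(86.401115 + 172.650139) = 16.0951 km
D: √((-0.0249·111.32)² + (0.0771·101.7)²) = √(7.683252 + 61.482379) = 8.3166 km
E: √((0.0450·111.32)² + (0.0260·101.7)²) = √(25.094088 + 6.991794) = 5.6644 km
F: √((-0.0272·111.32)² + (-0.0876·101.7)²) = √(9.168203 + 79.368856) = 9.4094 km
G: √((-0.0133·111.32)² + (-0.0932·101.7)²) = √(2.192046 + 89.840825) = 9.5934 km
H: √((-0.0560·111.32)² + (-0.1148·101.7)²) = √(38.861759 + 136.309361) = 13.2352 km
I: √((0.0551·111.32)² + (0.0750·101.7)²) = √(37.622668 + 58.178756) = 9.7878 km
J: √((-0.1031·111.32)² + (0.0268·101.7)²) = √(131.723641 + 7.428677) = 11.7963 km
K: √((-0.1420·111.32)² + (-0.0674·101.7)²) = √(249.875159 + 46.985267) = 17.2296 km
Sorted: B (5.0620 km) < E (5.6644 km) < D (8.3166 km) < F (9.4094 km) < G (9.5934 km) < …

B, E, D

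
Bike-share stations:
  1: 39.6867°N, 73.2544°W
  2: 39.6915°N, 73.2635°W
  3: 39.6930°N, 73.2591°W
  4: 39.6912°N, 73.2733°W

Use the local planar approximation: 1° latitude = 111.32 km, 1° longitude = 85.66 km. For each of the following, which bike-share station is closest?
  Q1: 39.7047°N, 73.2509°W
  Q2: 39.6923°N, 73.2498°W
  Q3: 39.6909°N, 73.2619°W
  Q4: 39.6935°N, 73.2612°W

Q1 at 39.7047°N, 73.2509°W:
  1: 2.0261 km
  2: 1.8232 km
  3: 1.4798 km
  4: 2.4373 km
  → nearest: 3 (1.4798 km)
Q2 at 39.6923°N, 73.2498°W:
  1: 0.7375 km
  2: 1.1769 km
  3: 0.8004 km
  4: 2.0167 km
  → nearest: 1 (0.7375 km)
Q3 at 39.6909°N, 73.2619°W:
  1: 0.7946 km
  2: 0.1525 km
  3: 0.3349 km
  4: 0.9771 km
  → nearest: 2 (0.1525 km)
Q4 at 39.6935°N, 73.2612°W:
  1: 0.9551 km
  2: 0.2973 km
  3: 0.1883 km
  4: 1.0676 km
  → nearest: 3 (0.1883 km)

Q1→3; Q2→1; Q3→2; Q4→3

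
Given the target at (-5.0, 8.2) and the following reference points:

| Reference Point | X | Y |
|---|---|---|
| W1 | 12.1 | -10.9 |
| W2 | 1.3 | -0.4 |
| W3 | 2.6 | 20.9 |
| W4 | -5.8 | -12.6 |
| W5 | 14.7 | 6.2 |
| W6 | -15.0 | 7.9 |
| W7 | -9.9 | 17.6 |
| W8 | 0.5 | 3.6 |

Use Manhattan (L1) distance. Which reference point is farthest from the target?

W1

Distances from (-5.0, 8.2):
W1: |17.1| + |-19.1| = 17.1 + 19.1 = 36.2
W2: |6.3| + |-8.6| = 6.3 + 8.6 = 14.9
W3: |7.6| + |12.7| = 7.6 + 12.7 = 20.3
W4: |-0.8| + |-20.8| = 0.8 + 20.8 = 21.6
W5: |19.7| + |-2.0| = 19.7 + 2.0 = 21.7
W6: |-10.0| + |-0.3| = 10.0 + 0.3 = 10.3
W7: |-4.9| + |9.4| = 4.9 + 9.4 = 14.3
W8: |5.5| + |-4.6| = 5.5 + 4.6 = 10.1
Maximum: W1 at 36.2.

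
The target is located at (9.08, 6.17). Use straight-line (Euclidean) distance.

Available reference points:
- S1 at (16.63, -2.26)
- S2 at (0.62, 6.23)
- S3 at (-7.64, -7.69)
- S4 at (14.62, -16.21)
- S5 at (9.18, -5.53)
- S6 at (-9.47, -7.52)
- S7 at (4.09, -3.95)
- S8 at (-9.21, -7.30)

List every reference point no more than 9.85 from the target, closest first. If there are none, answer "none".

Distances from (9.08, 6.17):
S1: 11.32
S2: 8.46
S3: 21.72
S4: 23.06
S5: 11.70
S6: 23.05
S7: 11.28
S8: 22.71
Threshold 9.85: S2 (8.46) is within range.

S2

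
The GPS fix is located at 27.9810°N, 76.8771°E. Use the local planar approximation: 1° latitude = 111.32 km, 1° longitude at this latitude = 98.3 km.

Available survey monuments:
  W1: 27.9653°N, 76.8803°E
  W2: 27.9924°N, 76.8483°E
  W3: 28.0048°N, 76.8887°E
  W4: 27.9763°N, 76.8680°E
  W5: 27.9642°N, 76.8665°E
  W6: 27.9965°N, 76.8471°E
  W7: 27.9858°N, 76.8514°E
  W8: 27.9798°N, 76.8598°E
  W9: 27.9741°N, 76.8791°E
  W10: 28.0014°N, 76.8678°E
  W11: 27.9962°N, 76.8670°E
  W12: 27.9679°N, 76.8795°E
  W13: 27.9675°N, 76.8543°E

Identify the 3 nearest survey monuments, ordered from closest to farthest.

W9, W4, W12

Distances from 27.9810°N, 76.8771°E:
W1: 1.7758 km
W2: 3.1025 km
W3: 2.8844 km
W4: 1.0363 km
W5: 2.1409 km
W6: 3.4167 km
W7: 2.5822 km
W8: 1.7058 km
W9: 0.7929 km
W10: 2.4480 km
W11: 1.9618 km
W12: 1.4773 km
W13: 2.6984 km
Sorted: W9 (0.7929 km) < W4 (1.0363 km) < W12 (1.4773 km) < W8 (1.7058 km) < W1 (1.7758 km) < …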